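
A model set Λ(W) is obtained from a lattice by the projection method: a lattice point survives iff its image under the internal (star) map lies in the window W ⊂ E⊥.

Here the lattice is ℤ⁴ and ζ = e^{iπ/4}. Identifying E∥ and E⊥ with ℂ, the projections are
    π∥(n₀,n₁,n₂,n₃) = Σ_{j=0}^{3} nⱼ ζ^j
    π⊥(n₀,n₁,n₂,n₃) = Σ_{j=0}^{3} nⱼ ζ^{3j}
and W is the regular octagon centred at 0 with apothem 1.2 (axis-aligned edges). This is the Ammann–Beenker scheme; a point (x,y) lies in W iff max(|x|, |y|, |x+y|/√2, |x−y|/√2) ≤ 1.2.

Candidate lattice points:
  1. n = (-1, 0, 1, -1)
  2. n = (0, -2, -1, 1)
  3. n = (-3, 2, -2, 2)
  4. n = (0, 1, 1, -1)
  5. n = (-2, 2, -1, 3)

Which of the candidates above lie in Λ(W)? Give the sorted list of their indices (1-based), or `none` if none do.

With ζ = e^{iπ/4} the internal vectors are ζ^0,ζ^3,ζ^6,ζ^9.
candidate 1: n = (-1, 0, 1, -1) → π⊥ ≈ (-1.707107, -1.707107); max(|x|,|y|,|x±y|/√2) = 2.414214 > 1.2 ⇒ ∉ W
candidate 2: n = (0, -2, -1, 1) → π⊥ ≈ (+2.121320, +0.292893); max(|x|,|y|,|x±y|/√2) = 2.121320 > 1.2 ⇒ ∉ W
candidate 3: n = (-3, 2, -2, 2) → π⊥ ≈ (-3.000000, +4.828427); max(|x|,|y|,|x±y|/√2) = 5.535534 > 1.2 ⇒ ∉ W
candidate 4: n = (0, 1, 1, -1) → π⊥ ≈ (-1.414214, -1.000000); max(|x|,|y|,|x±y|/√2) = 1.707107 > 1.2 ⇒ ∉ W
candidate 5: n = (-2, 2, -1, 3) → π⊥ ≈ (-1.292893, +4.535534); max(|x|,|y|,|x±y|/√2) = 4.535534 > 1.2 ⇒ ∉ W

none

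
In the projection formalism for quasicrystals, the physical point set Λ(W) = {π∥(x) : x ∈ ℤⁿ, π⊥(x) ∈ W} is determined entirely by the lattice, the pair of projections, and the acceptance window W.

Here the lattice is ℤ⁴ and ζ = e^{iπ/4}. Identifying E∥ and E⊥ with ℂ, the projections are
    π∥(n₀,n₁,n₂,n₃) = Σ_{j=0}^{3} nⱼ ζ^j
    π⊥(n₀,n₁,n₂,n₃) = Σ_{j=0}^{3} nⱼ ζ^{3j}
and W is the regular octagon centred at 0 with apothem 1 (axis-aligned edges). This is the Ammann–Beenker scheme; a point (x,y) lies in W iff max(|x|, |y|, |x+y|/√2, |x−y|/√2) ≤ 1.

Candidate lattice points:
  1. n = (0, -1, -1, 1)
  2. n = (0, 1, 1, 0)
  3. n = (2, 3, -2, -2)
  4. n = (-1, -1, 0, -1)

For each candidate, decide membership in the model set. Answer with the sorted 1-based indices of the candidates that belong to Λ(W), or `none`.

With ζ = e^{iπ/4} the internal vectors are ζ^0,ζ^3,ζ^6,ζ^9.
#1 (0, -1, -1, 1): internal (1.414214, 1.000000); octagon support 1.707107 vs apothem 1 → ∉ W
#2 (0, 1, 1, 0): internal (-0.707107, -0.292893); octagon support 0.707107 vs apothem 1 → ∈ W
#3 (2, 3, -2, -2): internal (-1.535534, 2.707107); octagon support 3.000000 vs apothem 1 → ∉ W
#4 (-1, -1, 0, -1): internal (-1.000000, -1.414214); octagon support 1.707107 vs apothem 1 → ∉ W

2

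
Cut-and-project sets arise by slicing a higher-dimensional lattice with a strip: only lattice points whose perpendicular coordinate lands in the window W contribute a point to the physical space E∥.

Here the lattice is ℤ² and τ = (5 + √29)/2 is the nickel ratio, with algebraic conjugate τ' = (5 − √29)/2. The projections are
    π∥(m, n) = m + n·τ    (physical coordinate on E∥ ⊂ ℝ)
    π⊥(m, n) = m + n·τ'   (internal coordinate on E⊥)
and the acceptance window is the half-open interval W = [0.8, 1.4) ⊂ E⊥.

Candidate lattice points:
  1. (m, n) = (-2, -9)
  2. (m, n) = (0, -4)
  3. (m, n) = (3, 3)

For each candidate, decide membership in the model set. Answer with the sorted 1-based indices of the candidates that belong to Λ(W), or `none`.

τ' = (5−√29)/2 ≈ -0.192582.
[1] lift (-2,-9): star map gives -0.266758; window check 0.8 ≤ -0.266758 < 1.4 is false → out
[2] lift (0,-4): star map gives 0.770330; window check 0.8 ≤ 0.770330 < 1.4 is false → out
[3] lift (3,3): star map gives 2.422253; window check 0.8 ≤ 2.422253 < 1.4 is false → out

none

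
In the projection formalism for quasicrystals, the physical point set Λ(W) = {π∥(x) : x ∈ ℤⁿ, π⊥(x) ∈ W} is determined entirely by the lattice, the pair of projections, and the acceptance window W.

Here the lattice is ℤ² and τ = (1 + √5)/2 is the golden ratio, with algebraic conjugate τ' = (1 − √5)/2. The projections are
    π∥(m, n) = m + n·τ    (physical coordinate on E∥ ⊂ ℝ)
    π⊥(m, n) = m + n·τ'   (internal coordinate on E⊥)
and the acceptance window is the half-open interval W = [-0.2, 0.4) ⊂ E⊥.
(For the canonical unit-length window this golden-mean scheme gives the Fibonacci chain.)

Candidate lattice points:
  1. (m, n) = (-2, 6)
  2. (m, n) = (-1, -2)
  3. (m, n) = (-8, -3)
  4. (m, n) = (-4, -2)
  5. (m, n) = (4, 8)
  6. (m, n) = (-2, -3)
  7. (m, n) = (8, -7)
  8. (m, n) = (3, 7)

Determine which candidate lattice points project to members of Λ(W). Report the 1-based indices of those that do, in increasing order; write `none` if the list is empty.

2, 6

Numerically τ ≈ 1.61803 and τ' = −1/τ ≈ -0.61803.
#1 (-2,6): internal coord -2 + (6)·τ' = -5.70820; -5.70820 ∉ [-0.2, 0.4) → out
#2 (-1,-2): internal coord -1 + (-2)·τ' = +0.23607; +0.23607 ∈ [-0.2, 0.4) → IN Λ
#3 (-8,-3): internal coord -8 + (-3)·τ' = -6.14590; -6.14590 ∉ [-0.2, 0.4) → out
#4 (-4,-2): internal coord -4 + (-2)·τ' = -2.76393; -2.76393 ∉ [-0.2, 0.4) → out
#5 (4,8): internal coord 4 + (8)·τ' = -0.94427; -0.94427 ∉ [-0.2, 0.4) → out
#6 (-2,-3): internal coord -2 + (-3)·τ' = -0.14590; -0.14590 ∈ [-0.2, 0.4) → IN Λ
#7 (8,-7): internal coord 8 + (-7)·τ' = +12.32624; +12.32624 ∉ [-0.2, 0.4) → out
#8 (3,7): internal coord 3 + (7)·τ' = -1.32624; -1.32624 ∉ [-0.2, 0.4) → out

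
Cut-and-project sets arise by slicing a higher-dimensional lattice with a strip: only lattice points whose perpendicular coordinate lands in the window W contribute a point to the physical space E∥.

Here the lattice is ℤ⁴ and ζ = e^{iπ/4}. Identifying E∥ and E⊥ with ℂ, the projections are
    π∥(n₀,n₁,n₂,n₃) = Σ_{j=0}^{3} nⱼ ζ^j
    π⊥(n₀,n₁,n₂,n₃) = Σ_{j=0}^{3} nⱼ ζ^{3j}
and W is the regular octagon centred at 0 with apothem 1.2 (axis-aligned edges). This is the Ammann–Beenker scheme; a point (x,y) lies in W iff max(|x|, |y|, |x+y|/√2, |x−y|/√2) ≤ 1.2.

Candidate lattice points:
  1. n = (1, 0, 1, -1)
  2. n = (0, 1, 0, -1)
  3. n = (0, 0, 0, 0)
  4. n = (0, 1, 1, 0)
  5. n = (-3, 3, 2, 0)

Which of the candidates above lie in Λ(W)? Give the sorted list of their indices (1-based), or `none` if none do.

3, 4

Internal map: ζ^{3j} for j=0..3 gives (1,0), (−√2/2,√2/2), (0,−1), (√2/2,√2/2).
candidate 1: n = (1, 0, 1, -1) → π⊥ ≈ (+0.29289, -1.70711); max(|x|,|y|,|x±y|/√2) = 1.70711 > 1.2 ⇒ ∉ W
candidate 2: n = (0, 1, 0, -1) → π⊥ ≈ (-1.41421, +0.00000); max(|x|,|y|,|x±y|/√2) = 1.41421 > 1.2 ⇒ ∉ W
candidate 3: n = (0, 0, 0, 0) → π⊥ ≈ (+0.00000, +0.00000); max(|x|,|y|,|x±y|/√2) = 0.00000 ≤ 1.2 ⇒ ∈ W
candidate 4: n = (0, 1, 1, 0) → π⊥ ≈ (-0.70711, -0.29289); max(|x|,|y|,|x±y|/√2) = 0.70711 ≤ 1.2 ⇒ ∈ W
candidate 5: n = (-3, 3, 2, 0) → π⊥ ≈ (-5.12132, +0.12132); max(|x|,|y|,|x±y|/√2) = 5.12132 > 1.2 ⇒ ∉ W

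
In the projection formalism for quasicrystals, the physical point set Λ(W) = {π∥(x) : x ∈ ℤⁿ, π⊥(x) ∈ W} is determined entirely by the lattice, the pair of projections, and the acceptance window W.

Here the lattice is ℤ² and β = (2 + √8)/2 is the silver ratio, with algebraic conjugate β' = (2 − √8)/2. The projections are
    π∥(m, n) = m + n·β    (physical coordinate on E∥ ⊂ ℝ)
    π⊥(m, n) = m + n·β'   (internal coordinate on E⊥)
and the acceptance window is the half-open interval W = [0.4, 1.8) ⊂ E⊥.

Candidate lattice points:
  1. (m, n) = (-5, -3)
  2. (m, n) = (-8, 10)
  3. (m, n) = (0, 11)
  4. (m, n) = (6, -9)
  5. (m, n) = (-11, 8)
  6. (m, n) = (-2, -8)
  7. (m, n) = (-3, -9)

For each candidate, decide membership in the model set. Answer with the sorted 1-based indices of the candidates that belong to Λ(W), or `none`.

Compute β' = (2−√8)/2 = -0.41421, so π⊥(m,n) = m -0.41421·n.
#1 (-5,-3): internal coord -5 + (-3)·β' = -3.75736; -3.75736 ∉ [0.4, 1.8) → out
#2 (-8,10): internal coord -8 + (10)·β' = -12.14214; -12.14214 ∉ [0.4, 1.8) → out
#3 (0,11): internal coord 0 + (11)·β' = -4.55635; -4.55635 ∉ [0.4, 1.8) → out
#4 (6,-9): internal coord 6 + (-9)·β' = +9.72792; +9.72792 ∉ [0.4, 1.8) → out
#5 (-11,8): internal coord -11 + (8)·β' = -14.31371; -14.31371 ∉ [0.4, 1.8) → out
#6 (-2,-8): internal coord -2 + (-8)·β' = +1.31371; +1.31371 ∈ [0.4, 1.8) → IN Λ
#7 (-3,-9): internal coord -3 + (-9)·β' = +0.72792; +0.72792 ∈ [0.4, 1.8) → IN Λ

6, 7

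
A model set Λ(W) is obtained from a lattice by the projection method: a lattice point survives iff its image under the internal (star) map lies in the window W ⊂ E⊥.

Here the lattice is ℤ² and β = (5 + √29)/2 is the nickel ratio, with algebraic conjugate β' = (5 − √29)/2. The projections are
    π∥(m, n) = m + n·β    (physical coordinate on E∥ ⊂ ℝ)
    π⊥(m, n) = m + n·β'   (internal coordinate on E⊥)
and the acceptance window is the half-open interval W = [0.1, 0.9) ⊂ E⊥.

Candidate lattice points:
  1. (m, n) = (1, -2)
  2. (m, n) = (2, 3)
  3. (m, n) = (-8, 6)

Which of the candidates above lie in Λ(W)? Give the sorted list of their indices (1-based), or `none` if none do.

none

Numerically β ≈ 5.19258 and β' = −1/β ≈ -0.19258.
#1 (1,-2): internal coord 1 + (-2)·β' = +1.38516; +1.38516 ∉ [0.1, 0.9) → out
#2 (2,3): internal coord 2 + (3)·β' = +1.42225; +1.42225 ∉ [0.1, 0.9) → out
#3 (-8,6): internal coord -8 + (6)·β' = -9.15549; -9.15549 ∉ [0.1, 0.9) → out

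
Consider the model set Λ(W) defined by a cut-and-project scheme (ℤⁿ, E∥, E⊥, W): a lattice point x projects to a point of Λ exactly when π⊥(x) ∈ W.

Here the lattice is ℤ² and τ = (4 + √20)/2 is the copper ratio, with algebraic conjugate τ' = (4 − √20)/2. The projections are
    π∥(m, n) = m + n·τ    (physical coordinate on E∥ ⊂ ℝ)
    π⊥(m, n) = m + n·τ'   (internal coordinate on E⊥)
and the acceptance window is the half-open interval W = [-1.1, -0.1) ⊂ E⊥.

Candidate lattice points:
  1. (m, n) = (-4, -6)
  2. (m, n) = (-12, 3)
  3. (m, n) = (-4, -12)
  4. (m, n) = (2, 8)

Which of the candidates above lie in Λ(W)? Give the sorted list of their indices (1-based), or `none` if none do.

none

τ' = (4−√20)/2 ≈ -0.2361.
candidate 1: (m,n)=(-4,-6) → π∥ = -4-6·τ ≈ -29.4164, π⊥ = -4-6·τ' ≈ -2.5836 ∉ [-1.1, -0.1) ⇒ out
candidate 2: (m,n)=(-12,3) → π∥ = -12+3·τ ≈ 0.7082, π⊥ = -12+3·τ' ≈ -12.7082 ∉ [-1.1, -0.1) ⇒ out
candidate 3: (m,n)=(-4,-12) → π∥ = -4-12·τ ≈ -54.8328, π⊥ = -4-12·τ' ≈ -1.1672 ∉ [-1.1, -0.1) ⇒ out
candidate 4: (m,n)=(2,8) → π∥ = 2+8·τ ≈ 35.8885, π⊥ = 2+8·τ' ≈ 0.1115 ∉ [-1.1, -0.1) ⇒ out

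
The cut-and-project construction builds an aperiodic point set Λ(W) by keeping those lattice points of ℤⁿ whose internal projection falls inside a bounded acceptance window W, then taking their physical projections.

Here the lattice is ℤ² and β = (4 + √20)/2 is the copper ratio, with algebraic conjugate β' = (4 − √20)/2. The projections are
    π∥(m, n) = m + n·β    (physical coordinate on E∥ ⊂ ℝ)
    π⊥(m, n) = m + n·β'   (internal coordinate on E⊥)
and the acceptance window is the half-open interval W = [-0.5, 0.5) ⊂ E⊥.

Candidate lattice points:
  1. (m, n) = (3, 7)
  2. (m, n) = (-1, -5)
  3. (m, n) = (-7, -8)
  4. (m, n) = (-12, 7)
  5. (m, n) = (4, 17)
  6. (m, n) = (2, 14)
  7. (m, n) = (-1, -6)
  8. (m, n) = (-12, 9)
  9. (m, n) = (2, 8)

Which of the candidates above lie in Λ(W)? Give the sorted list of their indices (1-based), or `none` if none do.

2, 5, 7, 9

Numerically β ≈ 4.236068 and β' = −1/β ≈ -0.236068.
#1 (3,7): internal coord 3 + (7)·β' = +1.347524; +1.347524 ∉ [-0.5, 0.5) → out
#2 (-1,-5): internal coord -1 + (-5)·β' = +0.180340; +0.180340 ∈ [-0.5, 0.5) → IN Λ
#3 (-7,-8): internal coord -7 + (-8)·β' = -5.111456; -5.111456 ∉ [-0.5, 0.5) → out
#4 (-12,7): internal coord -12 + (7)·β' = -13.652476; -13.652476 ∉ [-0.5, 0.5) → out
#5 (4,17): internal coord 4 + (17)·β' = -0.013156; -0.013156 ∈ [-0.5, 0.5) → IN Λ
#6 (2,14): internal coord 2 + (14)·β' = -1.304952; -1.304952 ∉ [-0.5, 0.5) → out
#7 (-1,-6): internal coord -1 + (-6)·β' = +0.416408; +0.416408 ∈ [-0.5, 0.5) → IN Λ
#8 (-12,9): internal coord -12 + (9)·β' = -14.124612; -14.124612 ∉ [-0.5, 0.5) → out
#9 (2,8): internal coord 2 + (8)·β' = +0.111456; +0.111456 ∈ [-0.5, 0.5) → IN Λ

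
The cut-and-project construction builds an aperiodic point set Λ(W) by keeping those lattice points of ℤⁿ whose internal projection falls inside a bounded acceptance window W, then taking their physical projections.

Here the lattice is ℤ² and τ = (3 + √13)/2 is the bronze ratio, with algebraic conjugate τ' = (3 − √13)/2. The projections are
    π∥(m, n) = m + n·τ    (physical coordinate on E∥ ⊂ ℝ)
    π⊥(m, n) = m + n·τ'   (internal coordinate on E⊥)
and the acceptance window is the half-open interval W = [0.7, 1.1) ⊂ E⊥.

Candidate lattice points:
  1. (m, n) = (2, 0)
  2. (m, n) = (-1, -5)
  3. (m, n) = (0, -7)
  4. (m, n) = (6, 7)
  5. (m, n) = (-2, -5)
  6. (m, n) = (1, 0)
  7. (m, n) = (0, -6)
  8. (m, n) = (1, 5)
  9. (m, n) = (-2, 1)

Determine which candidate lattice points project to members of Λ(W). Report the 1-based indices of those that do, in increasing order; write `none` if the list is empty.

Numerically τ ≈ 3.302776 and τ' = −1/τ ≈ -0.302776.
[1] lift (2,0): star map gives 2.000000; window check 0.7 ≤ 2.000000 < 1.1 is false → out
[2] lift (-1,-5): star map gives 0.513878; window check 0.7 ≤ 0.513878 < 1.1 is false → out
[3] lift (0,-7): star map gives 2.119429; window check 0.7 ≤ 2.119429 < 1.1 is false → out
[4] lift (6,7): star map gives 3.880571; window check 0.7 ≤ 3.880571 < 1.1 is false → out
[5] lift (-2,-5): star map gives -0.486122; window check 0.7 ≤ -0.486122 < 1.1 is false → out
[6] lift (1,0): star map gives 1.000000; window check 0.7 ≤ 1.000000 < 1.1 is true → IN Λ
[7] lift (0,-6): star map gives 1.816654; window check 0.7 ≤ 1.816654 < 1.1 is false → out
[8] lift (1,5): star map gives -0.513878; window check 0.7 ≤ -0.513878 < 1.1 is false → out
[9] lift (-2,1): star map gives -2.302776; window check 0.7 ≤ -2.302776 < 1.1 is false → out

6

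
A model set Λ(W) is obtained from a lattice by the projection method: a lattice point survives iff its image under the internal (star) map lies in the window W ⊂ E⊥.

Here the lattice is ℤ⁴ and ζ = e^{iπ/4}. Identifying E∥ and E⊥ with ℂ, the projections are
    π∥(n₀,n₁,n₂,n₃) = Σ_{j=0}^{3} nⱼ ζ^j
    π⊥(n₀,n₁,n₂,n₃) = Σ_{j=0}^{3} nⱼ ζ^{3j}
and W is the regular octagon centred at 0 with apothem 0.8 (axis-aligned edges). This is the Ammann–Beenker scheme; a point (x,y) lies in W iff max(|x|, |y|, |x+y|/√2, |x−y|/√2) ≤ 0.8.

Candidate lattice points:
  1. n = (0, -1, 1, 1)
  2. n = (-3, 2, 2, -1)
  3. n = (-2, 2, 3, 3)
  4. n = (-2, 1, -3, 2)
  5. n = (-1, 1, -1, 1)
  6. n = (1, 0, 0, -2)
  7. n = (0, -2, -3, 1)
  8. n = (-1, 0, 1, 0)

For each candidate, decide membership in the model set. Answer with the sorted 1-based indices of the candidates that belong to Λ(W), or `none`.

none

With ζ = e^{iπ/4} the internal vectors are ζ^0,ζ^3,ζ^6,ζ^9.
#1 (0, -1, 1, 1): internal (1.4142, -1.0000); octagon support 1.7071 vs apothem 0.8 → ∉ W
#2 (-3, 2, 2, -1): internal (-5.1213, -1.2929); octagon support 5.1213 vs apothem 0.8 → ∉ W
#3 (-2, 2, 3, 3): internal (-1.2929, 0.5355); octagon support 1.2929 vs apothem 0.8 → ∉ W
#4 (-2, 1, -3, 2): internal (-1.2929, 5.1213); octagon support 5.1213 vs apothem 0.8 → ∉ W
#5 (-1, 1, -1, 1): internal (-1.0000, 2.4142); octagon support 2.4142 vs apothem 0.8 → ∉ W
#6 (1, 0, 0, -2): internal (-0.4142, -1.4142); octagon support 1.4142 vs apothem 0.8 → ∉ W
#7 (0, -2, -3, 1): internal (2.1213, 2.2929); octagon support 3.1213 vs apothem 0.8 → ∉ W
#8 (-1, 0, 1, 0): internal (-1.0000, -1.0000); octagon support 1.4142 vs apothem 0.8 → ∉ W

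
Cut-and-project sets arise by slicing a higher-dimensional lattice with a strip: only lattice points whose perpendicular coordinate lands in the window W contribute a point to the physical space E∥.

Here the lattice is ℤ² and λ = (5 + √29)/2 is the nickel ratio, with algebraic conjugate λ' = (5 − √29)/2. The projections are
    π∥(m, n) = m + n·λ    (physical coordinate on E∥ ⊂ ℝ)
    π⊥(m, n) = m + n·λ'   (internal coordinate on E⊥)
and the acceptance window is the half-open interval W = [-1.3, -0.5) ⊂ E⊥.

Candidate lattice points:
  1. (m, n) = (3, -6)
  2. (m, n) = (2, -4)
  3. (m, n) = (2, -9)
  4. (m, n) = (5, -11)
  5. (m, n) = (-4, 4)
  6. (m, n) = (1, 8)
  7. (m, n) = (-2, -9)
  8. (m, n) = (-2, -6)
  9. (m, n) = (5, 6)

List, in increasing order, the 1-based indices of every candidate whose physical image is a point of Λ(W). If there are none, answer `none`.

6, 8

Compute λ' = (5−√29)/2 = -0.19258, so π⊥(m,n) = m -0.19258·n.
#1 (3,-6): internal coord 3 + (-6)·λ' = +4.15549; +4.15549 ∉ [-1.3, -0.5) → out
#2 (2,-4): internal coord 2 + (-4)·λ' = +2.77033; +2.77033 ∉ [-1.3, -0.5) → out
#3 (2,-9): internal coord 2 + (-9)·λ' = +3.73324; +3.73324 ∉ [-1.3, -0.5) → out
#4 (5,-11): internal coord 5 + (-11)·λ' = +7.11841; +7.11841 ∉ [-1.3, -0.5) → out
#5 (-4,4): internal coord -4 + (4)·λ' = -4.77033; -4.77033 ∉ [-1.3, -0.5) → out
#6 (1,8): internal coord 1 + (8)·λ' = -0.54066; -0.54066 ∈ [-1.3, -0.5) → IN Λ
#7 (-2,-9): internal coord -2 + (-9)·λ' = -0.26676; -0.26676 ∉ [-1.3, -0.5) → out
#8 (-2,-6): internal coord -2 + (-6)·λ' = -0.84451; -0.84451 ∈ [-1.3, -0.5) → IN Λ
#9 (5,6): internal coord 5 + (6)·λ' = +3.84451; +3.84451 ∉ [-1.3, -0.5) → out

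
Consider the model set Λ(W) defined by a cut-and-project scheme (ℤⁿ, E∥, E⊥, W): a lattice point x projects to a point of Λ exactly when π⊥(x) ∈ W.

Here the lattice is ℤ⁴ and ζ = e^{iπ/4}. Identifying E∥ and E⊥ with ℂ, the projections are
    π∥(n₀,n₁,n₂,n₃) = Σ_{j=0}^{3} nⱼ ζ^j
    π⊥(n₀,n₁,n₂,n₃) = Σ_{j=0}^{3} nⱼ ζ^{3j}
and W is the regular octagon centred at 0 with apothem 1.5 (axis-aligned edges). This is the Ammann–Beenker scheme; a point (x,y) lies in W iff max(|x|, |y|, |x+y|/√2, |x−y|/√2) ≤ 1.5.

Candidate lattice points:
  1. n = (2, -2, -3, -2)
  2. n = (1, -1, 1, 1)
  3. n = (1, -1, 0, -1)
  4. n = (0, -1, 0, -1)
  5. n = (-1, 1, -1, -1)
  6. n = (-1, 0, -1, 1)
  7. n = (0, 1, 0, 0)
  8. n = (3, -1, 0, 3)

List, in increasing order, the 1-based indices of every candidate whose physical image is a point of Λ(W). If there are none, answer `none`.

With ζ = e^{iπ/4} the internal vectors are ζ^0,ζ^3,ζ^6,ζ^9.
#1 (2, -2, -3, -2): internal (2.0000, 0.1716); octagon support 2.0000 vs apothem 1.5 → ∉ W
#2 (1, -1, 1, 1): internal (2.4142, -1.0000); octagon support 2.4142 vs apothem 1.5 → ∉ W
#3 (1, -1, 0, -1): internal (1.0000, -1.4142); octagon support 1.7071 vs apothem 1.5 → ∉ W
#4 (0, -1, 0, -1): internal (0.0000, -1.4142); octagon support 1.4142 vs apothem 1.5 → ∈ W
#5 (-1, 1, -1, -1): internal (-2.4142, 1.0000); octagon support 2.4142 vs apothem 1.5 → ∉ W
#6 (-1, 0, -1, 1): internal (-0.2929, 1.7071); octagon support 1.7071 vs apothem 1.5 → ∉ W
#7 (0, 1, 0, 0): internal (-0.7071, 0.7071); octagon support 1.0000 vs apothem 1.5 → ∈ W
#8 (3, -1, 0, 3): internal (5.8284, 1.4142); octagon support 5.8284 vs apothem 1.5 → ∉ W

4, 7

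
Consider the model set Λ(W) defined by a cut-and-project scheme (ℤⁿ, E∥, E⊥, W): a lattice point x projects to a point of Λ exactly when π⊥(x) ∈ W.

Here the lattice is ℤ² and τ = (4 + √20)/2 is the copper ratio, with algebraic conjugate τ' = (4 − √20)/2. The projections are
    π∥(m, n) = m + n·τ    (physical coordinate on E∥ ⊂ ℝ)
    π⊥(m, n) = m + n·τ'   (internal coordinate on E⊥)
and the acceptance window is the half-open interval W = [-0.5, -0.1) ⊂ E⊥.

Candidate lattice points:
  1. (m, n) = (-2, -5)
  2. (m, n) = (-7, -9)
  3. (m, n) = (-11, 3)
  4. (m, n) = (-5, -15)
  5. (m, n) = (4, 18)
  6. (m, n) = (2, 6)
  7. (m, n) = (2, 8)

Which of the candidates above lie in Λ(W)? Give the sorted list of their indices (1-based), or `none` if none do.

5

Numerically τ ≈ 4.2361 and τ' = −1/τ ≈ -0.2361.
[1] lift (-2,-5): star map gives -0.8197; window check -0.5 ≤ -0.8197 < -0.1 is false → out
[2] lift (-7,-9): star map gives -4.8754; window check -0.5 ≤ -4.8754 < -0.1 is false → out
[3] lift (-11,3): star map gives -11.7082; window check -0.5 ≤ -11.7082 < -0.1 is false → out
[4] lift (-5,-15): star map gives -1.4590; window check -0.5 ≤ -1.4590 < -0.1 is false → out
[5] lift (4,18): star map gives -0.2492; window check -0.5 ≤ -0.2492 < -0.1 is true → IN Λ
[6] lift (2,6): star map gives 0.5836; window check -0.5 ≤ 0.5836 < -0.1 is false → out
[7] lift (2,8): star map gives 0.1115; window check -0.5 ≤ 0.1115 < -0.1 is false → out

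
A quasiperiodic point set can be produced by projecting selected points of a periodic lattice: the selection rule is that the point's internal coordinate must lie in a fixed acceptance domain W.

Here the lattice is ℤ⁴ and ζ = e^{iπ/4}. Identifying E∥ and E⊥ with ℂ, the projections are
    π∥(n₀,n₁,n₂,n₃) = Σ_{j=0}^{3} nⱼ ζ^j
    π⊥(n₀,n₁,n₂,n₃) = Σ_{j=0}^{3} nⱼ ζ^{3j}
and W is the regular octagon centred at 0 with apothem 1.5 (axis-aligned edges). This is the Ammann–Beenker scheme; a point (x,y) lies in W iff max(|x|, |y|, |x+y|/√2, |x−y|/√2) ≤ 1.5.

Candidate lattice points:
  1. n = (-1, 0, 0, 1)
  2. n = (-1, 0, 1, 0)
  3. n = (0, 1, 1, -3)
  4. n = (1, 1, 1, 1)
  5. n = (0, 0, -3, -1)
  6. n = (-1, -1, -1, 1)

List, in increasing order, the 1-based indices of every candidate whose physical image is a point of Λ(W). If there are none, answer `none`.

1, 2, 4, 6

With ζ = e^{iπ/4} the internal vectors are ζ^0,ζ^3,ζ^6,ζ^9.
#1 (-1, 0, 0, 1): internal (-0.2929, 0.7071); octagon support 0.7071 vs apothem 1.5 → ∈ W
#2 (-1, 0, 1, 0): internal (-1.0000, -1.0000); octagon support 1.4142 vs apothem 1.5 → ∈ W
#3 (0, 1, 1, -3): internal (-2.8284, -2.4142); octagon support 3.7071 vs apothem 1.5 → ∉ W
#4 (1, 1, 1, 1): internal (1.0000, 0.4142); octagon support 1.0000 vs apothem 1.5 → ∈ W
#5 (0, 0, -3, -1): internal (-0.7071, 2.2929); octagon support 2.2929 vs apothem 1.5 → ∉ W
#6 (-1, -1, -1, 1): internal (0.4142, 1.0000); octagon support 1.0000 vs apothem 1.5 → ∈ W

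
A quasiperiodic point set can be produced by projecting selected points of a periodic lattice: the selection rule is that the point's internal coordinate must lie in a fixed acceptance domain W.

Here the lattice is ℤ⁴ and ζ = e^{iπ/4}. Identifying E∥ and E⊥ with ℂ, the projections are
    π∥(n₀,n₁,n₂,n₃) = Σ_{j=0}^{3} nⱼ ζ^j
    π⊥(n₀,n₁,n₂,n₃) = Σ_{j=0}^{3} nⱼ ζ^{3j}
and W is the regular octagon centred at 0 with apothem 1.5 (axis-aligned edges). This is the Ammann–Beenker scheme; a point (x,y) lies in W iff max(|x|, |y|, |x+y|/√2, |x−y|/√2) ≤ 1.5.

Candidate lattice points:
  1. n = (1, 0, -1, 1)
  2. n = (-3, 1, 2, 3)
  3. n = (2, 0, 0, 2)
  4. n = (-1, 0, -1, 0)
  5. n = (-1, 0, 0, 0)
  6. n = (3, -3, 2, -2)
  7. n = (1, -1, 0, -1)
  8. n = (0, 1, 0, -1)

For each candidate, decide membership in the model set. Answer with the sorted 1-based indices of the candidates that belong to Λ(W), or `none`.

4, 5, 8

π⊥(n) = n₀ + n₁ζ³ + n₂ζ⁶ + n₃ζ⁹ where ζ = e^{iπ/4}.
#1 (1, 0, -1, 1): internal (1.7071, 1.7071); octagon support 2.4142 vs apothem 1.5 → ∉ W
#2 (-3, 1, 2, 3): internal (-1.5858, 0.8284); octagon support 1.7071 vs apothem 1.5 → ∉ W
#3 (2, 0, 0, 2): internal (3.4142, 1.4142); octagon support 3.4142 vs apothem 1.5 → ∉ W
#4 (-1, 0, -1, 0): internal (-1.0000, 1.0000); octagon support 1.4142 vs apothem 1.5 → ∈ W
#5 (-1, 0, 0, 0): internal (-1.0000, 0.0000); octagon support 1.0000 vs apothem 1.5 → ∈ W
#6 (3, -3, 2, -2): internal (3.7071, -5.5355); octagon support 6.5355 vs apothem 1.5 → ∉ W
#7 (1, -1, 0, -1): internal (1.0000, -1.4142); octagon support 1.7071 vs apothem 1.5 → ∉ W
#8 (0, 1, 0, -1): internal (-1.4142, 0.0000); octagon support 1.4142 vs apothem 1.5 → ∈ W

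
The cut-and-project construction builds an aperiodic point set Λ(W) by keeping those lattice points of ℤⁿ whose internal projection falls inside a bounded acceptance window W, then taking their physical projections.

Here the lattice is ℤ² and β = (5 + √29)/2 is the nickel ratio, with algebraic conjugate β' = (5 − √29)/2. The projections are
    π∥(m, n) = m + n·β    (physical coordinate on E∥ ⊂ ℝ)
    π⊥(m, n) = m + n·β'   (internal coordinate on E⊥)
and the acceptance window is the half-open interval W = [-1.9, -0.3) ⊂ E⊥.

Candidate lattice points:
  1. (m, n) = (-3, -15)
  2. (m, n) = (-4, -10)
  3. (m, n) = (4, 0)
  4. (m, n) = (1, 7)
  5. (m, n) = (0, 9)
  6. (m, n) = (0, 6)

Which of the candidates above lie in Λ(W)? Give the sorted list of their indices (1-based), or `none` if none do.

4, 5, 6

Compute β' = (5−√29)/2 = -0.19258, so π⊥(m,n) = m -0.19258·n.
candidate 1: (m,n)=(-3,-15) → π∥ = -3-15·β ≈ -80.88874, π⊥ = -3-15·β' ≈ -0.11126 ∉ [-1.9, -0.3) ⇒ out
candidate 2: (m,n)=(-4,-10) → π∥ = -4-10·β ≈ -55.92582, π⊥ = -4-10·β' ≈ -2.07418 ∉ [-1.9, -0.3) ⇒ out
candidate 3: (m,n)=(4,0) → π∥ = 4+0·β ≈ 4.00000, π⊥ = 4+0·β' ≈ 4.00000 ∉ [-1.9, -0.3) ⇒ out
candidate 4: (m,n)=(1,7) → π∥ = 1+7·β ≈ 37.34808, π⊥ = 1+7·β' ≈ -0.34808 ∈ [-1.9, -0.3) ⇒ IN Λ
candidate 5: (m,n)=(0,9) → π∥ = 0+9·β ≈ 46.73324, π⊥ = 0+9·β' ≈ -1.73324 ∈ [-1.9, -0.3) ⇒ IN Λ
candidate 6: (m,n)=(0,6) → π∥ = 0+6·β ≈ 31.15549, π⊥ = 0+6·β' ≈ -1.15549 ∈ [-1.9, -0.3) ⇒ IN Λ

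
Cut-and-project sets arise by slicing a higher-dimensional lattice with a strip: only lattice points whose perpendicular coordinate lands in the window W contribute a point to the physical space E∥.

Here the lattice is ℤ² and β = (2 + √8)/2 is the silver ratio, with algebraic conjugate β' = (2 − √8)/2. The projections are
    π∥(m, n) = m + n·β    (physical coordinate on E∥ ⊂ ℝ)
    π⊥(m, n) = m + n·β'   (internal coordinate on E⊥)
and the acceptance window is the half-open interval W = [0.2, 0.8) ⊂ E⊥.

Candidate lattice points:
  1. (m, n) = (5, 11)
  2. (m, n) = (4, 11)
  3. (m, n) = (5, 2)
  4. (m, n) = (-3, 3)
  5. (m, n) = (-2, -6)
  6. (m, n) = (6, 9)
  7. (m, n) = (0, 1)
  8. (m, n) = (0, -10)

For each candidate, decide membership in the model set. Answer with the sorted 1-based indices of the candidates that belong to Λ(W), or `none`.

1, 5

Numerically β ≈ 2.4142 and β' = −1/β ≈ -0.4142.
candidate 1: (m,n)=(5,11) → π∥ = 5+11·β ≈ 31.5563, π⊥ = 5+11·β' ≈ 0.4437 ∈ [0.2, 0.8) ⇒ IN Λ
candidate 2: (m,n)=(4,11) → π∥ = 4+11·β ≈ 30.5563, π⊥ = 4+11·β' ≈ -0.5563 ∉ [0.2, 0.8) ⇒ out
candidate 3: (m,n)=(5,2) → π∥ = 5+2·β ≈ 9.8284, π⊥ = 5+2·β' ≈ 4.1716 ∉ [0.2, 0.8) ⇒ out
candidate 4: (m,n)=(-3,3) → π∥ = -3+3·β ≈ 4.2426, π⊥ = -3+3·β' ≈ -4.2426 ∉ [0.2, 0.8) ⇒ out
candidate 5: (m,n)=(-2,-6) → π∥ = -2-6·β ≈ -16.4853, π⊥ = -2-6·β' ≈ 0.4853 ∈ [0.2, 0.8) ⇒ IN Λ
candidate 6: (m,n)=(6,9) → π∥ = 6+9·β ≈ 27.7279, π⊥ = 6+9·β' ≈ 2.2721 ∉ [0.2, 0.8) ⇒ out
candidate 7: (m,n)=(0,1) → π∥ = 0+1·β ≈ 2.4142, π⊥ = 0+1·β' ≈ -0.4142 ∉ [0.2, 0.8) ⇒ out
candidate 8: (m,n)=(0,-10) → π∥ = 0-10·β ≈ -24.1421, π⊥ = 0-10·β' ≈ 4.1421 ∉ [0.2, 0.8) ⇒ out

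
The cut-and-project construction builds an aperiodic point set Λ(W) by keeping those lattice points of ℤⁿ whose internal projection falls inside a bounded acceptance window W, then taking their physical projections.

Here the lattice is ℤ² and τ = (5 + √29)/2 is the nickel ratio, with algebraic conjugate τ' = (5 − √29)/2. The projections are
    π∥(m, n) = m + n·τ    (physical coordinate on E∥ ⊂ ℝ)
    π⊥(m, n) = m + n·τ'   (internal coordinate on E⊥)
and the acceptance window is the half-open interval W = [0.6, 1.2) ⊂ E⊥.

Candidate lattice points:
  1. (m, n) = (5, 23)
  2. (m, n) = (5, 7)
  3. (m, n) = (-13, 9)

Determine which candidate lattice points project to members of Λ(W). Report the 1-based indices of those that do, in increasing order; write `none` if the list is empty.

τ' = (5−√29)/2 ≈ -0.192582.
#1 (5,23): internal coord 5 + (23)·τ' = +0.570605; +0.570605 ∉ [0.6, 1.2) → out
#2 (5,7): internal coord 5 + (7)·τ' = +3.651923; +3.651923 ∉ [0.6, 1.2) → out
#3 (-13,9): internal coord -13 + (9)·τ' = -14.733242; -14.733242 ∉ [0.6, 1.2) → out

none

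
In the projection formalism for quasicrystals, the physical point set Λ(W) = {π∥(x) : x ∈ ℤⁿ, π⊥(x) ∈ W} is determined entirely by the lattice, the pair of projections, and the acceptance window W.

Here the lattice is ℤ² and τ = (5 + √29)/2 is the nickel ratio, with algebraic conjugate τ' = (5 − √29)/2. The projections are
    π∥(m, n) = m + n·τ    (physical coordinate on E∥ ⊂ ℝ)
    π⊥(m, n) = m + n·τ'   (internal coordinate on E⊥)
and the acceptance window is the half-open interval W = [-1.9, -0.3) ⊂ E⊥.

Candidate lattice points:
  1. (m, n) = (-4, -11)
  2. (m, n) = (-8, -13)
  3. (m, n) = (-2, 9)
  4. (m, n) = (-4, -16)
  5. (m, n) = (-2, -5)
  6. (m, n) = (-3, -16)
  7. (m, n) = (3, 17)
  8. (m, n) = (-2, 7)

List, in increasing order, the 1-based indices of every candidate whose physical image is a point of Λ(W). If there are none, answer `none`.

Compute τ' = (5−√29)/2 = -0.1926, so π⊥(m,n) = m -0.1926·n.
candidate 1: (m,n)=(-4,-11) → π∥ = -4-11·τ ≈ -61.1184, π⊥ = -4-11·τ' ≈ -1.8816 ∈ [-1.9, -0.3) ⇒ IN Λ
candidate 2: (m,n)=(-8,-13) → π∥ = -8-13·τ ≈ -75.5036, π⊥ = -8-13·τ' ≈ -5.4964 ∉ [-1.9, -0.3) ⇒ out
candidate 3: (m,n)=(-2,9) → π∥ = -2+9·τ ≈ 44.7332, π⊥ = -2+9·τ' ≈ -3.7332 ∉ [-1.9, -0.3) ⇒ out
candidate 4: (m,n)=(-4,-16) → π∥ = -4-16·τ ≈ -87.0813, π⊥ = -4-16·τ' ≈ -0.9187 ∈ [-1.9, -0.3) ⇒ IN Λ
candidate 5: (m,n)=(-2,-5) → π∥ = -2-5·τ ≈ -27.9629, π⊥ = -2-5·τ' ≈ -1.0371 ∈ [-1.9, -0.3) ⇒ IN Λ
candidate 6: (m,n)=(-3,-16) → π∥ = -3-16·τ ≈ -86.0813, π⊥ = -3-16·τ' ≈ 0.0813 ∉ [-1.9, -0.3) ⇒ out
candidate 7: (m,n)=(3,17) → π∥ = 3+17·τ ≈ 91.2739, π⊥ = 3+17·τ' ≈ -0.2739 ∉ [-1.9, -0.3) ⇒ out
candidate 8: (m,n)=(-2,7) → π∥ = -2+7·τ ≈ 34.3481, π⊥ = -2+7·τ' ≈ -3.3481 ∉ [-1.9, -0.3) ⇒ out

1, 4, 5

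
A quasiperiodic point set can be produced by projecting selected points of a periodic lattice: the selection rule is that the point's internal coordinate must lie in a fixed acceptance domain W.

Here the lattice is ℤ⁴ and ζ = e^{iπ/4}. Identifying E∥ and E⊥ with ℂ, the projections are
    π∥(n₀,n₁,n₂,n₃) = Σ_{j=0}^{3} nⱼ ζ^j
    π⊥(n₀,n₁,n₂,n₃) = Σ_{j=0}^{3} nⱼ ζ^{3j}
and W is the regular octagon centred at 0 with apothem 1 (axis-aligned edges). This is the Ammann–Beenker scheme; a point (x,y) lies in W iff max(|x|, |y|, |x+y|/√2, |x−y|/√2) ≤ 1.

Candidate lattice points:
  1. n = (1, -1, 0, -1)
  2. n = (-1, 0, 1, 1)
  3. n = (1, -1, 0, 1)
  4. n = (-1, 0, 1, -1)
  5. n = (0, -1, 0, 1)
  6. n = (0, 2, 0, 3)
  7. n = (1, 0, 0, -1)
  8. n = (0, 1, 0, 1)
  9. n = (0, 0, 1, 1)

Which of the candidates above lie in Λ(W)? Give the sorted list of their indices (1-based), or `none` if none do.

2, 7, 9

With ζ = e^{iπ/4} the internal vectors are ζ^0,ζ^3,ζ^6,ζ^9.
candidate 1: n = (1, -1, 0, -1) → π⊥ ≈ (+1.00000, -1.41421); max(|x|,|y|,|x±y|/√2) = 1.70711 > 1 ⇒ ∉ W
candidate 2: n = (-1, 0, 1, 1) → π⊥ ≈ (-0.29289, -0.29289); max(|x|,|y|,|x±y|/√2) = 0.41421 ≤ 1 ⇒ ∈ W
candidate 3: n = (1, -1, 0, 1) → π⊥ ≈ (+2.41421, +0.00000); max(|x|,|y|,|x±y|/√2) = 2.41421 > 1 ⇒ ∉ W
candidate 4: n = (-1, 0, 1, -1) → π⊥ ≈ (-1.70711, -1.70711); max(|x|,|y|,|x±y|/√2) = 2.41421 > 1 ⇒ ∉ W
candidate 5: n = (0, -1, 0, 1) → π⊥ ≈ (+1.41421, +0.00000); max(|x|,|y|,|x±y|/√2) = 1.41421 > 1 ⇒ ∉ W
candidate 6: n = (0, 2, 0, 3) → π⊥ ≈ (+0.70711, +3.53553); max(|x|,|y|,|x±y|/√2) = 3.53553 > 1 ⇒ ∉ W
candidate 7: n = (1, 0, 0, -1) → π⊥ ≈ (+0.29289, -0.70711); max(|x|,|y|,|x±y|/√2) = 0.70711 ≤ 1 ⇒ ∈ W
candidate 8: n = (0, 1, 0, 1) → π⊥ ≈ (+0.00000, +1.41421); max(|x|,|y|,|x±y|/√2) = 1.41421 > 1 ⇒ ∉ W
candidate 9: n = (0, 0, 1, 1) → π⊥ ≈ (+0.70711, -0.29289); max(|x|,|y|,|x±y|/√2) = 0.70711 ≤ 1 ⇒ ∈ W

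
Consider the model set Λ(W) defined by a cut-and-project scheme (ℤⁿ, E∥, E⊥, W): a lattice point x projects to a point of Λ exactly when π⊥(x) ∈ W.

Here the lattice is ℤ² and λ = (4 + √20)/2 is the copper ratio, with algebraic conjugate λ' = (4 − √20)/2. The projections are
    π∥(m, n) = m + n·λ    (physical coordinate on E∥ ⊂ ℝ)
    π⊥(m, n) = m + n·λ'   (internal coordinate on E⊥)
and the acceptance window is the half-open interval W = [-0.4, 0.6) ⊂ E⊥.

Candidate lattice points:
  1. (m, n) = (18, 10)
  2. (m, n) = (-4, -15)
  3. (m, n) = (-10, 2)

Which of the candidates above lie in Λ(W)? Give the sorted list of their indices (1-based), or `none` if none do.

Compute λ' = (4−√20)/2 = -0.2361, so π⊥(m,n) = m -0.2361·n.
candidate 1: (m,n)=(18,10) → π∥ = 18+10·λ ≈ 60.3607, π⊥ = 18+10·λ' ≈ 15.6393 ∉ [-0.4, 0.6) ⇒ out
candidate 2: (m,n)=(-4,-15) → π∥ = -4-15·λ ≈ -67.5410, π⊥ = -4-15·λ' ≈ -0.4590 ∉ [-0.4, 0.6) ⇒ out
candidate 3: (m,n)=(-10,2) → π∥ = -10+2·λ ≈ -1.5279, π⊥ = -10+2·λ' ≈ -10.4721 ∉ [-0.4, 0.6) ⇒ out

none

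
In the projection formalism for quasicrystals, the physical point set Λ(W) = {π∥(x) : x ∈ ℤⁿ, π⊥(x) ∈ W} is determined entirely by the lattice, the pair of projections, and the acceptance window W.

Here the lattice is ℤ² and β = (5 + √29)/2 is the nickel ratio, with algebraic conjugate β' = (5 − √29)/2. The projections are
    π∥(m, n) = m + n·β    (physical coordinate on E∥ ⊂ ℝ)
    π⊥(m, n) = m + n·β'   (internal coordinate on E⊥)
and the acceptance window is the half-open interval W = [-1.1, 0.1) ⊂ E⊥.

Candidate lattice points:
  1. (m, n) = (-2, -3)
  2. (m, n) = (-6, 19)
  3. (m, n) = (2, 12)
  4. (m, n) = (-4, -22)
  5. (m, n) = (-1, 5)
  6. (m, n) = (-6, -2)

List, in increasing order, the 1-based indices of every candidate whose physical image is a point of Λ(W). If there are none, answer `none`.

3

Numerically β ≈ 5.192582 and β' = −1/β ≈ -0.192582.
candidate 1: (m,n)=(-2,-3) → π∥ = -2-3·β ≈ -17.577747, π⊥ = -2-3·β' ≈ -1.422253 ∉ [-1.1, 0.1) ⇒ out
candidate 2: (m,n)=(-6,19) → π∥ = -6+19·β ≈ 92.659066, π⊥ = -6+19·β' ≈ -9.659066 ∉ [-1.1, 0.1) ⇒ out
candidate 3: (m,n)=(2,12) → π∥ = 2+12·β ≈ 64.310989, π⊥ = 2+12·β' ≈ -0.310989 ∈ [-1.1, 0.1) ⇒ IN Λ
candidate 4: (m,n)=(-4,-22) → π∥ = -4-22·β ≈ -118.236813, π⊥ = -4-22·β' ≈ 0.236813 ∉ [-1.1, 0.1) ⇒ out
candidate 5: (m,n)=(-1,5) → π∥ = -1+5·β ≈ 24.962912, π⊥ = -1+5·β' ≈ -1.962912 ∉ [-1.1, 0.1) ⇒ out
candidate 6: (m,n)=(-6,-2) → π∥ = -6-2·β ≈ -16.385165, π⊥ = -6-2·β' ≈ -5.614835 ∉ [-1.1, 0.1) ⇒ out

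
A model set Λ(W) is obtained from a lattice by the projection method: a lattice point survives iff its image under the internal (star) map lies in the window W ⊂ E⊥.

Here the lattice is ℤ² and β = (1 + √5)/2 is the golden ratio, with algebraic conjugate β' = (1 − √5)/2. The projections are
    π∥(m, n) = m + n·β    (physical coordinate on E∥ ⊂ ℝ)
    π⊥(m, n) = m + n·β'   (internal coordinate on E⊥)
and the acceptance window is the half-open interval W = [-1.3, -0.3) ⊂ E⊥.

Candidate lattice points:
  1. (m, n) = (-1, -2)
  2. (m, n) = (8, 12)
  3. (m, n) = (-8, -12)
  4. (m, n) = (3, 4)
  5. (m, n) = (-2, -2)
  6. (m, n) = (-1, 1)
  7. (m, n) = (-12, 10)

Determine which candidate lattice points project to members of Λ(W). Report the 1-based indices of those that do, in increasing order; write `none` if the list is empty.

3, 5

β' = (1−√5)/2 ≈ -0.61803.
candidate 1: (m,n)=(-1,-2) → π∥ = -1-2·β ≈ -4.23607, π⊥ = -1-2·β' ≈ 0.23607 ∉ [-1.3, -0.3) ⇒ out
candidate 2: (m,n)=(8,12) → π∥ = 8+12·β ≈ 27.41641, π⊥ = 8+12·β' ≈ 0.58359 ∉ [-1.3, -0.3) ⇒ out
candidate 3: (m,n)=(-8,-12) → π∥ = -8-12·β ≈ -27.41641, π⊥ = -8-12·β' ≈ -0.58359 ∈ [-1.3, -0.3) ⇒ IN Λ
candidate 4: (m,n)=(3,4) → π∥ = 3+4·β ≈ 9.47214, π⊥ = 3+4·β' ≈ 0.52786 ∉ [-1.3, -0.3) ⇒ out
candidate 5: (m,n)=(-2,-2) → π∥ = -2-2·β ≈ -5.23607, π⊥ = -2-2·β' ≈ -0.76393 ∈ [-1.3, -0.3) ⇒ IN Λ
candidate 6: (m,n)=(-1,1) → π∥ = -1+1·β ≈ 0.61803, π⊥ = -1+1·β' ≈ -1.61803 ∉ [-1.3, -0.3) ⇒ out
candidate 7: (m,n)=(-12,10) → π∥ = -12+10·β ≈ 4.18034, π⊥ = -12+10·β' ≈ -18.18034 ∉ [-1.3, -0.3) ⇒ out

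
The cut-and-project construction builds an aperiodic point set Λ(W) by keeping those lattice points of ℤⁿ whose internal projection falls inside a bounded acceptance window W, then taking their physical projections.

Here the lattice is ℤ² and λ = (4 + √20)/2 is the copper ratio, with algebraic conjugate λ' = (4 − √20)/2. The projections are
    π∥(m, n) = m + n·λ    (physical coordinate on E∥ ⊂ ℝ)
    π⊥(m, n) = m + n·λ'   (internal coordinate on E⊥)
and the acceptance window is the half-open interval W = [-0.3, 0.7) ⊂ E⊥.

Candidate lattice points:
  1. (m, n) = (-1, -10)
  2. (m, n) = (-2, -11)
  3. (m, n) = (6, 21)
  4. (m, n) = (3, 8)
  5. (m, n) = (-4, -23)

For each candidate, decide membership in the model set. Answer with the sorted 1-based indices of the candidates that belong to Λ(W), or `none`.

Numerically λ ≈ 4.23607 and λ' = −1/λ ≈ -0.23607.
candidate 1: (m,n)=(-1,-10) → π∥ = -1-10·λ ≈ -43.36068, π⊥ = -1-10·λ' ≈ 1.36068 ∉ [-0.3, 0.7) ⇒ out
candidate 2: (m,n)=(-2,-11) → π∥ = -2-11·λ ≈ -48.59675, π⊥ = -2-11·λ' ≈ 0.59675 ∈ [-0.3, 0.7) ⇒ IN Λ
candidate 3: (m,n)=(6,21) → π∥ = 6+21·λ ≈ 94.95743, π⊥ = 6+21·λ' ≈ 1.04257 ∉ [-0.3, 0.7) ⇒ out
candidate 4: (m,n)=(3,8) → π∥ = 3+8·λ ≈ 36.88854, π⊥ = 3+8·λ' ≈ 1.11146 ∉ [-0.3, 0.7) ⇒ out
candidate 5: (m,n)=(-4,-23) → π∥ = -4-23·λ ≈ -101.42956, π⊥ = -4-23·λ' ≈ 1.42956 ∉ [-0.3, 0.7) ⇒ out

2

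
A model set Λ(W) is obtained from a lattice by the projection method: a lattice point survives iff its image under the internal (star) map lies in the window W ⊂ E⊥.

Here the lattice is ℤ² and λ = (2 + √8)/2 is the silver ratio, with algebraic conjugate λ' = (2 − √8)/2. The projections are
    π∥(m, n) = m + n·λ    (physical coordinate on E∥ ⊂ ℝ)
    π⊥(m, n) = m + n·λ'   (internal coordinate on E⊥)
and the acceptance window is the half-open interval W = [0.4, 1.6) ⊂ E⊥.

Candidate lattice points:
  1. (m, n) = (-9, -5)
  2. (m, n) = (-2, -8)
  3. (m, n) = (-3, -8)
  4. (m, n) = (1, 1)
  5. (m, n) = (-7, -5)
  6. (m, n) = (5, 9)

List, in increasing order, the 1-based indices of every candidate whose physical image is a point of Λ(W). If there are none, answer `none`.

2, 4, 6

Compute λ' = (2−√8)/2 = -0.4142, so π⊥(m,n) = m -0.4142·n.
candidate 1: (m,n)=(-9,-5) → π∥ = -9-5·λ ≈ -21.0711, π⊥ = -9-5·λ' ≈ -6.9289 ∉ [0.4, 1.6) ⇒ out
candidate 2: (m,n)=(-2,-8) → π∥ = -2-8·λ ≈ -21.3137, π⊥ = -2-8·λ' ≈ 1.3137 ∈ [0.4, 1.6) ⇒ IN Λ
candidate 3: (m,n)=(-3,-8) → π∥ = -3-8·λ ≈ -22.3137, π⊥ = -3-8·λ' ≈ 0.3137 ∉ [0.4, 1.6) ⇒ out
candidate 4: (m,n)=(1,1) → π∥ = 1+1·λ ≈ 3.4142, π⊥ = 1+1·λ' ≈ 0.5858 ∈ [0.4, 1.6) ⇒ IN Λ
candidate 5: (m,n)=(-7,-5) → π∥ = -7-5·λ ≈ -19.0711, π⊥ = -7-5·λ' ≈ -4.9289 ∉ [0.4, 1.6) ⇒ out
candidate 6: (m,n)=(5,9) → π∥ = 5+9·λ ≈ 26.7279, π⊥ = 5+9·λ' ≈ 1.2721 ∈ [0.4, 1.6) ⇒ IN Λ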